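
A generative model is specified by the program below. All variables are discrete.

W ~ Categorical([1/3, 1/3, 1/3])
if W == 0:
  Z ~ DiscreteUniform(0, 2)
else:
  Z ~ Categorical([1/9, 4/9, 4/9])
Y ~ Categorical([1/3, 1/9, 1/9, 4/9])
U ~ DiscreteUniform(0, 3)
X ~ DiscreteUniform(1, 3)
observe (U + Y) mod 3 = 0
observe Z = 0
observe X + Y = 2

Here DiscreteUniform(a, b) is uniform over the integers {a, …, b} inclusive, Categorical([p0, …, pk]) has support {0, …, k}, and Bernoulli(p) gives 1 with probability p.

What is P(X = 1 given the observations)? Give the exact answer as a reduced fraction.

P(X = 1 | obs) = 1/7

Enumerate traces; 9 have nonzero weight after conditioning:
  (W=0, Z=0, Y=0, U=0, X=2) weight 1/324
  (W=0, Z=0, Y=0, U=3, X=2) weight 1/324
  (W=0, Z=0, Y=1, U=2, X=1) weight 1/972
  (W=1, Z=0, Y=0, U=0, X=2) weight 1/972
  (W=1, Z=0, Y=0, U=3, X=2) weight 1/972
  (W=1, Z=0, Y=1, U=2, X=1) weight 1/2916
  (W=2, Z=0, Y=0, U=0, X=2) weight 1/972
  (W=2, Z=0, Y=0, U=3, X=2) weight 1/972
  … 1 more
Group by X:
  weight(X=1) = 5/2916
  weight(X=2) = 5/486
Total weight = 5/2916 + 5/486 = 35/2916
P(X=1 | obs) = 5/2916 / 35/2916 = 1/7
P(X=2 | obs) = 5/486 / 35/2916 = 6/7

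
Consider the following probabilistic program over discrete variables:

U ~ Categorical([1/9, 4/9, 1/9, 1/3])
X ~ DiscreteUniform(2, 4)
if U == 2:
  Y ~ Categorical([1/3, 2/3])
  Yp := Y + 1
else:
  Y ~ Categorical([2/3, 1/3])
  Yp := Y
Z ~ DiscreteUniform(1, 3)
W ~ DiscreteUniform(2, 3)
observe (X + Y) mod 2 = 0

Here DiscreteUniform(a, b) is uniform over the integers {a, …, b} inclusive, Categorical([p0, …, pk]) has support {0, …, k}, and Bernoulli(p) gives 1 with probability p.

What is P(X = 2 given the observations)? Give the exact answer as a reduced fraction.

Enumerate traces; 72 have nonzero weight after conditioning:
  (U=0, X=2, Y=0, Z=1, W=2) weight 1/243
  (U=0, X=2, Y=0, Z=1, W=3) weight 1/243
  (U=0, X=2, Y=0, Z=2, W=2) weight 1/243
  (U=0, X=2, Y=0, Z=2, W=3) weight 1/243
  (U=0, X=2, Y=0, Z=3, W=2) weight 1/243
  (U=0, X=2, Y=0, Z=3, W=3) weight 1/243
  (U=0, X=3, Y=1, Z=1, W=2) weight 1/486
  (U=0, X=3, Y=1, Z=1, W=3) weight 1/486
  (U=0, X=4, Y=0, Z=1, W=2) weight 1/243
  … 63 more
Group by X:
  weight(X=2) = 17/81
  weight(X=3) = 10/81
  weight(X=4) = 17/81
Total weight = 17/81 + 10/81 + 17/81 = 44/81
P(X=2 | obs) = 17/81 / 44/81 = 17/44
P(X=3 | obs) = 10/81 / 44/81 = 5/22
P(X=4 | obs) = 17/81 / 44/81 = 17/44

P(X = 2 | obs) = 17/44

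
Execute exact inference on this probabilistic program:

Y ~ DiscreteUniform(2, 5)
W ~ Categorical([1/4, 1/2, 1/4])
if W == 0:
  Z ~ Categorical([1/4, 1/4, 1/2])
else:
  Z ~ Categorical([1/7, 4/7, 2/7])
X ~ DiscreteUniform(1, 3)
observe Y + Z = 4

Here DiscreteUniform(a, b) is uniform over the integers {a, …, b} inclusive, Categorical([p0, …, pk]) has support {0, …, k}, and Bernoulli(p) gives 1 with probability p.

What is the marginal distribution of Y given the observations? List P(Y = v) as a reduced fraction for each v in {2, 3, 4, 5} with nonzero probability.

P(Y=2) = 19/56, P(Y=3) = 55/112, P(Y=4) = 19/112

Enumerate traces; 27 have nonzero weight after conditioning:
  (Y=2, W=0, Z=2, X=1) weight 1/96
  (Y=2, W=0, Z=2, X=2) weight 1/96
  (Y=2, W=0, Z=2, X=3) weight 1/96
  (Y=2, W=1, Z=2, X=1) weight 1/84
  (Y=2, W=1, Z=2, X=2) weight 1/84
  (Y=2, W=1, Z=2, X=3) weight 1/84
  (Y=2, W=2, Z=2, X=1) weight 1/168
  (Y=2, W=2, Z=2, X=2) weight 1/168
  (Y=3, W=0, Z=1, X=1) weight 1/192
  (Y=4, W=0, Z=0, X=1) weight 1/192
  … 17 more
Group by Y:
  weight(Y=2) = 19/224
  weight(Y=3) = 55/448
  weight(Y=4) = 19/448
Total weight = 19/224 + 55/448 + 19/448 = 1/4
P(Y=2 | obs) = 19/224 / 1/4 = 19/56
P(Y=3 | obs) = 55/448 / 1/4 = 55/112
P(Y=4 | obs) = 19/448 / 1/4 = 19/112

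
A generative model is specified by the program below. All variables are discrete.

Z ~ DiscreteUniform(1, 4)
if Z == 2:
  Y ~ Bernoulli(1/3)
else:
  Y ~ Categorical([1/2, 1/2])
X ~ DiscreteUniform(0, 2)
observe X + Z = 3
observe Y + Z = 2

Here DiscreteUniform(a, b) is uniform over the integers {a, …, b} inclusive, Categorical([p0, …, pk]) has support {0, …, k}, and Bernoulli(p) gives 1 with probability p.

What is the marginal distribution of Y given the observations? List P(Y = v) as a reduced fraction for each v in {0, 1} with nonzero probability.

P(Y=0) = 4/7, P(Y=1) = 3/7

Enumerate traces; 2 have nonzero weight after conditioning:
  (Z=1, Y=1, X=2) weight 1/24
  (Z=2, Y=0, X=1) weight 1/18
Group by Y:
  weight(Y=0) = 1/18
  weight(Y=1) = 1/24
Total weight = 1/18 + 1/24 = 7/72
P(Y=0 | obs) = 1/18 / 7/72 = 4/7
P(Y=1 | obs) = 1/24 / 7/72 = 3/7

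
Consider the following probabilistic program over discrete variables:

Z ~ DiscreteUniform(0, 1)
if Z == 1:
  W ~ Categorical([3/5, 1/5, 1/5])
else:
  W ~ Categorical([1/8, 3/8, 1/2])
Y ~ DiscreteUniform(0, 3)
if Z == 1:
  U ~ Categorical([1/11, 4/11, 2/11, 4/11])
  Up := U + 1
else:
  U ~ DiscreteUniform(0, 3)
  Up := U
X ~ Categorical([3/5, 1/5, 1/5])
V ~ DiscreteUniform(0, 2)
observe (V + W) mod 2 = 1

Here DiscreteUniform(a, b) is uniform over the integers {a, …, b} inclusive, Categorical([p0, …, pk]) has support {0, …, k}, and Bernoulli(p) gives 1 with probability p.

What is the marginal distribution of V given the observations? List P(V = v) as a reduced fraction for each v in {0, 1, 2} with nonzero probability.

Enumerate traces; 384 have nonzero weight after conditioning:
  (Z=0, W=0, Y=0, U=0, X=0, V=1) weight 1/1280
  (Z=0, W=0, Y=0, U=0, X=1, V=1) weight 1/3840
  (Z=0, W=0, Y=0, U=0, X=2, V=1) weight 1/3840
  (Z=0, W=0, Y=0, U=1, X=0, V=1) weight 1/1280
  (Z=0, W=0, Y=0, U=1, X=1, V=1) weight 1/3840
  (Z=0, W=0, Y=0, U=1, X=2, V=1) weight 1/3840
  (Z=0, W=0, Y=0, U=2, X=0, V=1) weight 1/1280
  (Z=0, W=0, Y=0, U=2, X=1, V=1) weight 1/3840
  (Z=0, W=1, Y=0, U=0, X=0, V=0) weight 3/1280
  (Z=0, W=1, Y=0, U=0, X=0, V=2) weight 3/1280
  … 374 more
Group by V:
  weight(V=0) = 23/240
  weight(V=1) = 19/80
  weight(V=2) = 23/240
Total weight = 23/240 + 19/80 + 23/240 = 103/240
P(V=0 | obs) = 23/240 / 103/240 = 23/103
P(V=1 | obs) = 19/80 / 103/240 = 57/103
P(V=2 | obs) = 23/240 / 103/240 = 23/103

P(V=0) = 23/103, P(V=1) = 57/103, P(V=2) = 23/103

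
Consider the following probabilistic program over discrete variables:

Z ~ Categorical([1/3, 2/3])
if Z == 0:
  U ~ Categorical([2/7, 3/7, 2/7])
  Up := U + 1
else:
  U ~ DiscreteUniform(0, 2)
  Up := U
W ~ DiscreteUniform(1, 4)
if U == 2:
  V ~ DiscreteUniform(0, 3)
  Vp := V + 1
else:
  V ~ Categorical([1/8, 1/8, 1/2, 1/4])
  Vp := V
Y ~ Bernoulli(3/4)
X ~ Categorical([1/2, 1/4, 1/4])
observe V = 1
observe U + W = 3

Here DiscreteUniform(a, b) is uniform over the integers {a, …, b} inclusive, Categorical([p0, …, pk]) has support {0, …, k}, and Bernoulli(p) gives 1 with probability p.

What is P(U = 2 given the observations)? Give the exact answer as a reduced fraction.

P(U = 2 | obs) = 40/83

Enumerate traces; 36 have nonzero weight after conditioning:
  (Z=0, U=0, W=3, V=1, Y=0, X=0) weight 1/2688
  (Z=0, U=0, W=3, V=1, Y=0, X=1) weight 1/5376
  (Z=0, U=0, W=3, V=1, Y=0, X=2) weight 1/5376
  (Z=0, U=0, W=3, V=1, Y=1, X=0) weight 1/896
  (Z=0, U=0, W=3, V=1, Y=1, X=1) weight 1/1792
  (Z=0, U=0, W=3, V=1, Y=1, X=2) weight 1/1792
  (Z=0, U=1, W=2, V=1, Y=0, X=0) weight 1/1792
  (Z=0, U=1, W=2, V=1, Y=0, X=1) weight 1/3584
  (Z=0, U=2, W=1, V=1, Y=0, X=0) weight 1/1344
  … 27 more
Group by U:
  weight(U=0) = 5/504
  weight(U=1) = 23/2016
  weight(U=2) = 5/252
Total weight = 5/504 + 23/2016 + 5/252 = 83/2016
P(U=0 | obs) = 5/504 / 83/2016 = 20/83
P(U=1 | obs) = 23/2016 / 83/2016 = 23/83
P(U=2 | obs) = 5/252 / 83/2016 = 40/83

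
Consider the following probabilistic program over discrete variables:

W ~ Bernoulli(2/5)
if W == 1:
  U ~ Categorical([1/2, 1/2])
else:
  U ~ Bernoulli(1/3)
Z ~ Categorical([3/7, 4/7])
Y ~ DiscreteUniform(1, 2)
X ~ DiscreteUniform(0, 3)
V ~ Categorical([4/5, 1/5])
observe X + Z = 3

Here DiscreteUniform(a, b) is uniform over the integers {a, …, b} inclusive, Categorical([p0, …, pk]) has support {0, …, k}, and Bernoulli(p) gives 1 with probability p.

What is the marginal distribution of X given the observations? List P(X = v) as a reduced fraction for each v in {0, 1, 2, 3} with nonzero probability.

Enumerate traces; 32 have nonzero weight after conditioning:
  (W=0, U=0, Z=0, Y=1, X=3, V=0) weight 3/175
  (W=0, U=0, Z=0, Y=1, X=3, V=1) weight 3/700
  (W=0, U=0, Z=0, Y=2, X=3, V=0) weight 3/175
  (W=0, U=0, Z=0, Y=2, X=3, V=1) weight 3/700
  (W=0, U=0, Z=1, Y=1, X=2, V=0) weight 4/175
  (W=0, U=0, Z=1, Y=1, X=2, V=1) weight 1/175
  (W=0, U=0, Z=1, Y=2, X=2, V=0) weight 4/175
  (W=0, U=0, Z=1, Y=2, X=2, V=1) weight 1/175
  … 24 more
Group by X:
  weight(X=2) = 1/7
  weight(X=3) = 3/28
Total weight = 1/7 + 3/28 = 1/4
P(X=2 | obs) = 1/7 / 1/4 = 4/7
P(X=3 | obs) = 3/28 / 1/4 = 3/7

P(X=2) = 4/7, P(X=3) = 3/7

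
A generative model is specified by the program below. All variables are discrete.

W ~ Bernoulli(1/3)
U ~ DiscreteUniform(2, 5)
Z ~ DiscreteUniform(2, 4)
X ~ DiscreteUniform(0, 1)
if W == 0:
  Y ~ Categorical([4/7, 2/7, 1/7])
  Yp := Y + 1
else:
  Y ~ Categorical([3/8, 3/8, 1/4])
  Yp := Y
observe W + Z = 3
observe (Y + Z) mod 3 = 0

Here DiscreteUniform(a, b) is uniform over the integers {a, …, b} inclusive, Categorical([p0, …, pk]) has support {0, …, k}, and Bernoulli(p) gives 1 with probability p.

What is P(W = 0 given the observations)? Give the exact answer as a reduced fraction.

Enumerate traces; 16 have nonzero weight after conditioning:
  (W=0, U=2, Z=3, X=0, Y=0) weight 1/63
  (W=0, U=2, Z=3, X=1, Y=0) weight 1/63
  (W=0, U=3, Z=3, X=0, Y=0) weight 1/63
  (W=0, U=3, Z=3, X=1, Y=0) weight 1/63
  (W=0, U=4, Z=3, X=0, Y=0) weight 1/63
  (W=0, U=4, Z=3, X=1, Y=0) weight 1/63
  (W=0, U=5, Z=3, X=0, Y=0) weight 1/63
  (W=0, U=5, Z=3, X=1, Y=0) weight 1/63
  (W=1, U=2, Z=2, X=0, Y=1) weight 1/192
  … 7 more
Group by W:
  weight(W=0) = 8/63
  weight(W=1) = 1/24
Total weight = 8/63 + 1/24 = 85/504
P(W=0 | obs) = 8/63 / 85/504 = 64/85
P(W=1 | obs) = 1/24 / 85/504 = 21/85

P(W = 0 | obs) = 64/85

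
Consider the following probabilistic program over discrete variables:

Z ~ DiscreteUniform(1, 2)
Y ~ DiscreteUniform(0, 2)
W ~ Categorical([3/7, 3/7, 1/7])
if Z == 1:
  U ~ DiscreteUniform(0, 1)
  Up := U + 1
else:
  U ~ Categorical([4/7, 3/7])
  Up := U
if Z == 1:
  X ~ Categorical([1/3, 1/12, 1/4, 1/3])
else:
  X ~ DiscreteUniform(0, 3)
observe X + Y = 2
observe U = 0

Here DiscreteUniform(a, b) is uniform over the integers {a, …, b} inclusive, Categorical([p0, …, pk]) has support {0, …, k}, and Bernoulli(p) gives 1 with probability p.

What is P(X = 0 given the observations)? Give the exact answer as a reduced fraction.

Enumerate traces; 18 have nonzero weight after conditioning:
  (Z=1, Y=0, W=0, U=0, X=2) weight 1/112
  (Z=1, Y=0, W=1, U=0, X=2) weight 1/112
  (Z=1, Y=0, W=2, U=0, X=2) weight 1/336
  (Z=1, Y=1, W=0, U=0, X=1) weight 1/336
  (Z=1, Y=1, W=1, U=0, X=1) weight 1/336
  (Z=1, Y=1, W=2, U=0, X=1) weight 1/1008
  (Z=1, Y=2, W=0, U=0, X=0) weight 1/84
  (Z=1, Y=2, W=1, U=0, X=0) weight 1/84
  … 10 more
Group by X:
  weight(X=0) = 13/252
  weight(X=1) = 31/1008
  weight(X=2) = 5/112
Total weight = 13/252 + 31/1008 + 5/112 = 8/63
P(X=0 | obs) = 13/252 / 8/63 = 13/32
P(X=1 | obs) = 31/1008 / 8/63 = 31/128
P(X=2 | obs) = 5/112 / 8/63 = 45/128

P(X = 0 | obs) = 13/32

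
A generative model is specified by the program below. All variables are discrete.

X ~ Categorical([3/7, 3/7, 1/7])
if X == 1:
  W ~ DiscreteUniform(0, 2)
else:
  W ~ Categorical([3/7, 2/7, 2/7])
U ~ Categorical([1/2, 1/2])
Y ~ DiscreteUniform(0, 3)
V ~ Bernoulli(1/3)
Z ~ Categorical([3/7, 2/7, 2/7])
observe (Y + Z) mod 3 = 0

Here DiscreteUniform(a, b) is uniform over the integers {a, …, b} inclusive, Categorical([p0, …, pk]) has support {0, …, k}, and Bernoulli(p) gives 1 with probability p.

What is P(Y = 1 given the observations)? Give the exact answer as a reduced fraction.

Enumerate traces; 144 have nonzero weight after conditioning:
  (X=0, W=0, U=0, Y=0, V=0, Z=0) weight 9/1372
  (X=0, W=0, U=0, Y=0, V=1, Z=0) weight 9/2744
  (X=0, W=0, U=0, Y=1, V=0, Z=2) weight 3/686
  (X=0, W=0, U=0, Y=1, V=1, Z=2) weight 3/1372
  (X=0, W=0, U=0, Y=2, V=0, Z=1) weight 3/686
  (X=0, W=0, U=0, Y=2, V=1, Z=1) weight 3/1372
  (X=0, W=0, U=0, Y=3, V=0, Z=0) weight 9/1372
  (X=0, W=0, U=0, Y=3, V=1, Z=0) weight 9/2744
  … 136 more
Group by Y:
  weight(Y=0) = 3/28
  weight(Y=1) = 1/14
  weight(Y=2) = 1/14
  weight(Y=3) = 3/28
Total weight = 3/28 + 1/14 + 1/14 + 3/28 = 5/14
P(Y=0 | obs) = 3/28 / 5/14 = 3/10
P(Y=1 | obs) = 1/14 / 5/14 = 1/5
P(Y=2 | obs) = 1/14 / 5/14 = 1/5
P(Y=3 | obs) = 3/28 / 5/14 = 3/10

P(Y = 1 | obs) = 1/5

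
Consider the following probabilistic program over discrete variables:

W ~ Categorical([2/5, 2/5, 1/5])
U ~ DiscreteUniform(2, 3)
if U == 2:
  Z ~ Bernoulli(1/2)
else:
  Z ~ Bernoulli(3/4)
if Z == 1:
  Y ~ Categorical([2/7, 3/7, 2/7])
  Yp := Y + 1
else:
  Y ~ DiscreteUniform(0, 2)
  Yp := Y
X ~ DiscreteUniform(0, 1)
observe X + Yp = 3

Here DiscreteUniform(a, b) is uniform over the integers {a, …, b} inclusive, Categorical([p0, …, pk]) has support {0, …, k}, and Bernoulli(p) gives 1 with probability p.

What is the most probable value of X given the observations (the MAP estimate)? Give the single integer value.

argmax_v P(X = v | obs) = 1

Enumerate traces; 18 have nonzero weight after conditioning:
  (W=0, U=2, Z=0, Y=2, X=1) weight 1/60
  (W=0, U=2, Z=1, Y=1, X=1) weight 3/140
  (W=0, U=2, Z=1, Y=2, X=0) weight 1/70
  (W=0, U=3, Z=0, Y=2, X=1) weight 1/120
  (W=0, U=3, Z=1, Y=1, X=1) weight 9/280
  (W=0, U=3, Z=1, Y=2, X=0) weight 3/140
  (W=1, U=2, Z=0, Y=2, X=1) weight 1/60
  (W=1, U=2, Z=1, Y=1, X=1) weight 3/140
  … 10 more
Group by X:
  weight(X=0) = 5/56
  weight(X=1) = 11/56
Total weight = 5/56 + 11/56 = 2/7
P(X=0 | obs) = 5/56 / 2/7 = 5/16
P(X=1 | obs) = 11/56 / 2/7 = 11/16
argmax = 1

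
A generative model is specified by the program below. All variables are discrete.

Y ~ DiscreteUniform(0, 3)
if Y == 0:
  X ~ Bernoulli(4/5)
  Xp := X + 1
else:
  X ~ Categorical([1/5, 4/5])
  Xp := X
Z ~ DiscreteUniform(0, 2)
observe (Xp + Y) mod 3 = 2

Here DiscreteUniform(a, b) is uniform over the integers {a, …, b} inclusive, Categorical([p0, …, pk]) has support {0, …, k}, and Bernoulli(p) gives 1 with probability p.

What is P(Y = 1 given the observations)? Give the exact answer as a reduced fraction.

Enumerate traces; 9 have nonzero weight after conditioning:
  (Y=0, X=1, Z=0) weight 1/15
  (Y=0, X=1, Z=1) weight 1/15
  (Y=0, X=1, Z=2) weight 1/15
  (Y=1, X=1, Z=0) weight 1/15
  (Y=1, X=1, Z=1) weight 1/15
  (Y=1, X=1, Z=2) weight 1/15
  (Y=2, X=0, Z=0) weight 1/60
  (Y=2, X=0, Z=1) weight 1/60
  … 1 more
Group by Y:
  weight(Y=0) = 1/5
  weight(Y=1) = 1/5
  weight(Y=2) = 1/20
Total weight = 1/5 + 1/5 + 1/20 = 9/20
P(Y=0 | obs) = 1/5 / 9/20 = 4/9
P(Y=1 | obs) = 1/5 / 9/20 = 4/9
P(Y=2 | obs) = 1/20 / 9/20 = 1/9

P(Y = 1 | obs) = 4/9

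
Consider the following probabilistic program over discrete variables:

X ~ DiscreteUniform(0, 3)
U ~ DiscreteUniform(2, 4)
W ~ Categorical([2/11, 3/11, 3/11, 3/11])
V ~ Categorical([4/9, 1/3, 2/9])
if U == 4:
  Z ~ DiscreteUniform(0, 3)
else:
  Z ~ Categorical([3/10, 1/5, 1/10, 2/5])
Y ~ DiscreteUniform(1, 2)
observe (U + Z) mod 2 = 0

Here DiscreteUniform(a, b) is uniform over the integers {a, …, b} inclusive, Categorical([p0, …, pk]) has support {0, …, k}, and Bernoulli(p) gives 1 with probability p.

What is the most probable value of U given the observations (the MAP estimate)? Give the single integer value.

argmax_v P(U = v | obs) = 3

Enumerate traces; 576 have nonzero weight after conditioning:
  (X=0, U=2, W=0, V=0, Z=0, Y=1) weight 1/990
  (X=0, U=2, W=0, V=0, Z=0, Y=2) weight 1/990
  (X=0, U=2, W=0, V=0, Z=2, Y=1) weight 1/2970
  (X=0, U=2, W=0, V=0, Z=2, Y=2) weight 1/2970
  (X=0, U=2, W=0, V=1, Z=0, Y=1) weight 1/1320
  (X=0, U=2, W=0, V=1, Z=0, Y=2) weight 1/1320
  (X=0, U=2, W=0, V=1, Z=2, Y=1) weight 1/3960
  (X=0, U=2, W=0, V=1, Z=2, Y=2) weight 1/3960
  (X=0, U=3, W=0, V=0, Z=1, Y=1) weight 1/1485
  (X=0, U=4, W=0, V=0, Z=0, Y=1) weight 1/1188
  … 566 more
Group by U:
  weight(U=2) = 2/15
  weight(U=3) = 1/5
  weight(U=4) = 1/6
Total weight = 2/15 + 1/5 + 1/6 = 1/2
P(U=2 | obs) = 2/15 / 1/2 = 4/15
P(U=3 | obs) = 1/5 / 1/2 = 2/5
P(U=4 | obs) = 1/6 / 1/2 = 1/3
argmax = 3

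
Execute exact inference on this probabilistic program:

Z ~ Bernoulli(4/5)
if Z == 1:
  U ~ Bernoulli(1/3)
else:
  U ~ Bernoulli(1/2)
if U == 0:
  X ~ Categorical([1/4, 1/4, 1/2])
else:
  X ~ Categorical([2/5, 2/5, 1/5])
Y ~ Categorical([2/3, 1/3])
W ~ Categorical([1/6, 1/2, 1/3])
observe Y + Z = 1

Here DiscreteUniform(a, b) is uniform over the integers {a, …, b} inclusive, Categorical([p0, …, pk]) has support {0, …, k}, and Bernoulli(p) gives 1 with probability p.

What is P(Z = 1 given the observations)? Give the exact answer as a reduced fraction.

Enumerate traces; 36 have nonzero weight after conditioning:
  (Z=0, U=0, X=0, Y=1, W=0) weight 1/720
  (Z=0, U=0, X=0, Y=1, W=1) weight 1/240
  (Z=0, U=0, X=0, Y=1, W=2) weight 1/360
  (Z=0, U=0, X=1, Y=1, W=0) weight 1/720
  (Z=0, U=0, X=1, Y=1, W=1) weight 1/240
  (Z=0, U=0, X=1, Y=1, W=2) weight 1/360
  (Z=0, U=0, X=2, Y=1, W=0) weight 1/360
  (Z=0, U=0, X=2, Y=1, W=1) weight 1/120
  (Z=1, U=0, X=0, Y=0, W=0) weight 2/135
  … 27 more
Group by Z:
  weight(Z=0) = 1/15
  weight(Z=1) = 8/15
Total weight = 1/15 + 8/15 = 3/5
P(Z=0 | obs) = 1/15 / 3/5 = 1/9
P(Z=1 | obs) = 8/15 / 3/5 = 8/9

P(Z = 1 | obs) = 8/9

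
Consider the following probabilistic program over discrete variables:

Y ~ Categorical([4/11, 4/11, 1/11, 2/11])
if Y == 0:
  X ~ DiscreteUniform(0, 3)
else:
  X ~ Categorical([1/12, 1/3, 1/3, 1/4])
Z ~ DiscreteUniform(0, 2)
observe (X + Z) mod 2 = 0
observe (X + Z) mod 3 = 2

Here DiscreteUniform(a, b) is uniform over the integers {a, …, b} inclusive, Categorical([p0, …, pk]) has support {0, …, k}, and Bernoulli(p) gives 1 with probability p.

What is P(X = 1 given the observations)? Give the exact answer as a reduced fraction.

P(X = 1 | obs) = 40/99

Enumerate traces; 12 have nonzero weight after conditioning:
  (Y=0, X=0, Z=2) weight 1/33
  (Y=0, X=1, Z=1) weight 1/33
  (Y=0, X=2, Z=0) weight 1/33
  (Y=1, X=0, Z=2) weight 1/99
  (Y=1, X=1, Z=1) weight 4/99
  (Y=1, X=2, Z=0) weight 4/99
  (Y=2, X=0, Z=2) weight 1/396
  (Y=2, X=1, Z=1) weight 1/99
  … 4 more
Group by X:
  weight(X=0) = 19/396
  weight(X=1) = 10/99
  weight(X=2) = 10/99
Total weight = 19/396 + 10/99 + 10/99 = 1/4
P(X=0 | obs) = 19/396 / 1/4 = 19/99
P(X=1 | obs) = 10/99 / 1/4 = 40/99
P(X=2 | obs) = 10/99 / 1/4 = 40/99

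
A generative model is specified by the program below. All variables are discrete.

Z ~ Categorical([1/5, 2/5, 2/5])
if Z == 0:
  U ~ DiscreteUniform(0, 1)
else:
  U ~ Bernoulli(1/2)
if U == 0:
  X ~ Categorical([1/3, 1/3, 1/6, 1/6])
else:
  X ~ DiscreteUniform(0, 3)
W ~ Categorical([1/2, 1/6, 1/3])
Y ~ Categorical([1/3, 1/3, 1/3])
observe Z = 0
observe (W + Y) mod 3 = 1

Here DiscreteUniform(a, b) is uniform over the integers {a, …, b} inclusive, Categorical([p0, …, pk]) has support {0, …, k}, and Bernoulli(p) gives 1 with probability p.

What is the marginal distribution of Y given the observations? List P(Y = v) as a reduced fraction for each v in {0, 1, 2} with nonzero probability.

P(Y=0) = 1/6, P(Y=1) = 1/2, P(Y=2) = 1/3

Enumerate traces; 24 have nonzero weight after conditioning:
  (Z=0, U=0, X=0, W=0, Y=1) weight 1/180
  (Z=0, U=0, X=0, W=1, Y=0) weight 1/540
  (Z=0, U=0, X=0, W=2, Y=2) weight 1/270
  (Z=0, U=0, X=1, W=0, Y=1) weight 1/180
  (Z=0, U=0, X=1, W=1, Y=0) weight 1/540
  (Z=0, U=0, X=1, W=2, Y=2) weight 1/270
  (Z=0, U=0, X=2, W=0, Y=1) weight 1/360
  (Z=0, U=0, X=2, W=1, Y=0) weight 1/1080
  … 16 more
Group by Y:
  weight(Y=0) = 1/90
  weight(Y=1) = 1/30
  weight(Y=2) = 1/45
Total weight = 1/90 + 1/30 + 1/45 = 1/15
P(Y=0 | obs) = 1/90 / 1/15 = 1/6
P(Y=1 | obs) = 1/30 / 1/15 = 1/2
P(Y=2 | obs) = 1/45 / 1/15 = 1/3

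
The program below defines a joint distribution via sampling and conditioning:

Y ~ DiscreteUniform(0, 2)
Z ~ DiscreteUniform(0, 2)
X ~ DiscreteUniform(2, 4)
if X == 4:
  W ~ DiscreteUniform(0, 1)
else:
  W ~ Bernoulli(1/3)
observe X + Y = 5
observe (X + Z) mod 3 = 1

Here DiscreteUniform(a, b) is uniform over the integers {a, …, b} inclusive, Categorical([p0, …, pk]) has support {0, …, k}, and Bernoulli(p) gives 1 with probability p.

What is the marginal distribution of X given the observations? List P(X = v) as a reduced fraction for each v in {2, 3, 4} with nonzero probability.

Enumerate traces; 4 have nonzero weight after conditioning:
  (Y=1, Z=0, X=4, W=0) weight 1/54
  (Y=1, Z=0, X=4, W=1) weight 1/54
  (Y=2, Z=1, X=3, W=0) weight 2/81
  (Y=2, Z=1, X=3, W=1) weight 1/81
Group by X:
  weight(X=3) = 1/27
  weight(X=4) = 1/27
Total weight = 1/27 + 1/27 = 2/27
P(X=3 | obs) = 1/27 / 2/27 = 1/2
P(X=4 | obs) = 1/27 / 2/27 = 1/2

P(X=3) = 1/2, P(X=4) = 1/2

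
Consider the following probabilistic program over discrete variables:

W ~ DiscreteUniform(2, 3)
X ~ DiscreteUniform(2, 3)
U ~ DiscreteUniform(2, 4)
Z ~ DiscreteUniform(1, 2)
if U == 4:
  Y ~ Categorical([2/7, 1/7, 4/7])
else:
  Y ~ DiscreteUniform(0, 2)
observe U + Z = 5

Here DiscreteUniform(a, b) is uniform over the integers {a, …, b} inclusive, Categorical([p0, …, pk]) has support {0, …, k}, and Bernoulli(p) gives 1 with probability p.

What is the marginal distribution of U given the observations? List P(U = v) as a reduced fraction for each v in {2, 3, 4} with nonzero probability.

Enumerate traces; 24 have nonzero weight after conditioning:
  (W=2, X=2, U=3, Z=2, Y=0) weight 1/72
  (W=2, X=2, U=3, Z=2, Y=1) weight 1/72
  (W=2, X=2, U=3, Z=2, Y=2) weight 1/72
  (W=2, X=2, U=4, Z=1, Y=0) weight 1/84
  (W=2, X=2, U=4, Z=1, Y=1) weight 1/168
  (W=2, X=2, U=4, Z=1, Y=2) weight 1/42
  (W=2, X=3, U=3, Z=2, Y=0) weight 1/72
  (W=2, X=3, U=3, Z=2, Y=1) weight 1/72
  … 16 more
Group by U:
  weight(U=3) = 1/6
  weight(U=4) = 1/6
Total weight = 1/6 + 1/6 = 1/3
P(U=3 | obs) = 1/6 / 1/3 = 1/2
P(U=4 | obs) = 1/6 / 1/3 = 1/2

P(U=3) = 1/2, P(U=4) = 1/2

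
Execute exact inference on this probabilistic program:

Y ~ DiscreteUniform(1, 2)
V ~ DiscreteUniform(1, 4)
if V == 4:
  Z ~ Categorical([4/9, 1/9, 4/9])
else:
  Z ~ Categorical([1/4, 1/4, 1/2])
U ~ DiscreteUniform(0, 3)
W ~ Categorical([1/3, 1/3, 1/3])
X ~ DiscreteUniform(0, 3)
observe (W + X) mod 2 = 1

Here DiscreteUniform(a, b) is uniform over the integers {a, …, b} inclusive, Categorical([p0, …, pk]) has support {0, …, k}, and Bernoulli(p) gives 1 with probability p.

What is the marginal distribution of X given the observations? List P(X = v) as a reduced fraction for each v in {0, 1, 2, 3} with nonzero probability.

Enumerate traces; 576 have nonzero weight after conditioning:
  (Y=1, V=1, Z=0, U=0, W=0, X=1) weight 1/1536
  (Y=1, V=1, Z=0, U=0, W=0, X=3) weight 1/1536
  (Y=1, V=1, Z=0, U=0, W=1, X=0) weight 1/1536
  (Y=1, V=1, Z=0, U=0, W=1, X=2) weight 1/1536
  (Y=1, V=1, Z=0, U=0, W=2, X=1) weight 1/1536
  (Y=1, V=1, Z=0, U=0, W=2, X=3) weight 1/1536
  (Y=1, V=1, Z=0, U=1, W=0, X=1) weight 1/1536
  (Y=1, V=1, Z=0, U=1, W=0, X=3) weight 1/1536
  … 568 more
Group by X:
  weight(X=0) = 1/12
  weight(X=1) = 1/6
  weight(X=2) = 1/12
  weight(X=3) = 1/6
Total weight = 1/12 + 1/6 + 1/12 + 1/6 = 1/2
P(X=0 | obs) = 1/12 / 1/2 = 1/6
P(X=1 | obs) = 1/6 / 1/2 = 1/3
P(X=2 | obs) = 1/12 / 1/2 = 1/6
P(X=3 | obs) = 1/6 / 1/2 = 1/3

P(X=0) = 1/6, P(X=1) = 1/3, P(X=2) = 1/6, P(X=3) = 1/3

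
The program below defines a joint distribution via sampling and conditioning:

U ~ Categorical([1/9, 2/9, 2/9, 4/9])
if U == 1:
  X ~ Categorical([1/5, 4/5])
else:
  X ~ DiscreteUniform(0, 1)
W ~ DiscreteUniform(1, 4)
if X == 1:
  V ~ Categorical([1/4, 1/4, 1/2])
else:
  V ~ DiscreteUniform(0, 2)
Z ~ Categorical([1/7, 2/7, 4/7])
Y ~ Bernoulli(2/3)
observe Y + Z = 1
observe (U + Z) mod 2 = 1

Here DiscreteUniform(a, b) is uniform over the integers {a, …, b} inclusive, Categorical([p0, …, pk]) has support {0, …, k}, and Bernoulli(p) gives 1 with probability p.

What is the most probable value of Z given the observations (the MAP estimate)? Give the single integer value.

argmax_v P(Z = v | obs) = 0

Enumerate traces; 96 have nonzero weight after conditioning:
  (U=0, X=0, W=1, V=0, Z=1, Y=0) weight 1/2268
  (U=0, X=0, W=1, V=1, Z=1, Y=0) weight 1/2268
  (U=0, X=0, W=1, V=2, Z=1, Y=0) weight 1/2268
  (U=0, X=0, W=2, V=0, Z=1, Y=0) weight 1/2268
  (U=0, X=0, W=2, V=1, Z=1, Y=0) weight 1/2268
  (U=0, X=0, W=2, V=2, Z=1, Y=0) weight 1/2268
  (U=0, X=0, W=3, V=0, Z=1, Y=0) weight 1/2268
  (U=0, X=0, W=3, V=1, Z=1, Y=0) weight 1/2268
  (U=1, X=0, W=1, V=0, Z=0, Y=1) weight 1/2835
  … 87 more
Group by Z:
  weight(Z=0) = 4/63
  weight(Z=1) = 2/63
Total weight = 4/63 + 2/63 = 2/21
P(Z=0 | obs) = 4/63 / 2/21 = 2/3
P(Z=1 | obs) = 2/63 / 2/21 = 1/3
argmax = 0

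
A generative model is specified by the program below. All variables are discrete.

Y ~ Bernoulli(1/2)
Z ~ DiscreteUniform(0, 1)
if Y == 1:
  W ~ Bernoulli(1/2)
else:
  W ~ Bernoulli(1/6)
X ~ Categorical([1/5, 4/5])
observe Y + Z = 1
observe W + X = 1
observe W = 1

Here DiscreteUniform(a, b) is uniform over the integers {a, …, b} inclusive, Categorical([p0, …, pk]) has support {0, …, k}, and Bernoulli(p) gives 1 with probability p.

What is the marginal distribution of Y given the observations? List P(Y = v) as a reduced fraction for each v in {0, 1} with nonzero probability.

P(Y=0) = 1/4, P(Y=1) = 3/4

Enumerate traces; 2 have nonzero weight after conditioning:
  (Y=0, Z=1, W=1, X=0) weight 1/120
  (Y=1, Z=0, W=1, X=0) weight 1/40
Group by Y:
  weight(Y=0) = 1/120
  weight(Y=1) = 1/40
Total weight = 1/120 + 1/40 = 1/30
P(Y=0 | obs) = 1/120 / 1/30 = 1/4
P(Y=1 | obs) = 1/40 / 1/30 = 3/4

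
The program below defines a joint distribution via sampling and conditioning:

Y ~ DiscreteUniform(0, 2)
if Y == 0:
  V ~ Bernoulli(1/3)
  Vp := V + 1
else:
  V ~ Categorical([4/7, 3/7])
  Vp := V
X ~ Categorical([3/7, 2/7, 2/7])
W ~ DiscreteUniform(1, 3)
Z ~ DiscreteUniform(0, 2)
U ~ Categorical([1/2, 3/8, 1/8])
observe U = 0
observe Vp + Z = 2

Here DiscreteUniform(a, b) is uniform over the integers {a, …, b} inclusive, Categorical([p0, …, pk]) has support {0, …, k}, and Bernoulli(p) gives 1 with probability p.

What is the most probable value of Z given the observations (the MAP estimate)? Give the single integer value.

argmax_v P(Z = v | obs) = 1

Enumerate traces; 54 have nonzero weight after conditioning:
  (Y=0, V=0, X=0, W=1, Z=1, U=0) weight 1/189
  (Y=0, V=0, X=0, W=2, Z=1, U=0) weight 1/189
  (Y=0, V=0, X=0, W=3, Z=1, U=0) weight 1/189
  (Y=0, V=0, X=1, W=1, Z=1, U=0) weight 2/567
  (Y=0, V=0, X=1, W=2, Z=1, U=0) weight 2/567
  (Y=0, V=0, X=1, W=3, Z=1, U=0) weight 2/567
  (Y=0, V=0, X=2, W=1, Z=1, U=0) weight 2/567
  (Y=0, V=0, X=2, W=2, Z=1, U=0) weight 2/567
  (Y=0, V=1, X=0, W=1, Z=0, U=0) weight 1/378
  (Y=1, V=0, X=0, W=1, Z=2, U=0) weight 2/441
  … 44 more
Group by Z:
  weight(Z=0) = 1/54
  weight(Z=1) = 16/189
  weight(Z=2) = 4/63
Total weight = 1/54 + 16/189 + 4/63 = 1/6
P(Z=0 | obs) = 1/54 / 1/6 = 1/9
P(Z=1 | obs) = 16/189 / 1/6 = 32/63
P(Z=2 | obs) = 4/63 / 1/6 = 8/21
argmax = 1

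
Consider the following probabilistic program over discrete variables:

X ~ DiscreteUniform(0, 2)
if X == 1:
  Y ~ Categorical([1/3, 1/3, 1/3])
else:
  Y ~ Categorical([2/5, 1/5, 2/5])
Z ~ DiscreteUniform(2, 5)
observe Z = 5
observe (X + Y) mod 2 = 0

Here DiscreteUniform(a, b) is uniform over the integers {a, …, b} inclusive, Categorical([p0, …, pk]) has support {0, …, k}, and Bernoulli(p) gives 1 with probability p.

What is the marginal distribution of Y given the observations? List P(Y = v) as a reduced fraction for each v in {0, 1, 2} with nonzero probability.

Enumerate traces; 5 have nonzero weight after conditioning:
  (X=0, Y=0, Z=5) weight 1/30
  (X=0, Y=2, Z=5) weight 1/30
  (X=1, Y=1, Z=5) weight 1/36
  (X=2, Y=0, Z=5) weight 1/30
  (X=2, Y=2, Z=5) weight 1/30
Group by Y:
  weight(Y=0) = 1/15
  weight(Y=1) = 1/36
  weight(Y=2) = 1/15
Total weight = 1/15 + 1/36 + 1/15 = 29/180
P(Y=0 | obs) = 1/15 / 29/180 = 12/29
P(Y=1 | obs) = 1/36 / 29/180 = 5/29
P(Y=2 | obs) = 1/15 / 29/180 = 12/29

P(Y=0) = 12/29, P(Y=1) = 5/29, P(Y=2) = 12/29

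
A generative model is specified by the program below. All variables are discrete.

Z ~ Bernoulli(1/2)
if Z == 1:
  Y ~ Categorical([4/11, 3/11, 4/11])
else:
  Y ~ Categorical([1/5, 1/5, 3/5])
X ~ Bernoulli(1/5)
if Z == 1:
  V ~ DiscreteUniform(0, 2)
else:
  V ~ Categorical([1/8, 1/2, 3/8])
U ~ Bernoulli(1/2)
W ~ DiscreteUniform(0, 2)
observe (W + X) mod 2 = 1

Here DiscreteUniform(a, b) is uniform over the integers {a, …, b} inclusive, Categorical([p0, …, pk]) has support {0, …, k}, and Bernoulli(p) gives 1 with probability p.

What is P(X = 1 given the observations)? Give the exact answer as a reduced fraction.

Enumerate traces; 108 have nonzero weight after conditioning:
  (Z=0, Y=0, X=0, V=0, U=0, W=1) weight 1/600
  (Z=0, Y=0, X=0, V=0, U=1, W=1) weight 1/600
  (Z=0, Y=0, X=0, V=1, U=0, W=1) weight 1/150
  (Z=0, Y=0, X=0, V=1, U=1, W=1) weight 1/150
  (Z=0, Y=0, X=0, V=2, U=0, W=1) weight 1/200
  (Z=0, Y=0, X=0, V=2, U=1, W=1) weight 1/200
  (Z=0, Y=0, X=1, V=0, U=0, W=0) weight 1/2400
  (Z=0, Y=0, X=1, V=0, U=0, W=2) weight 1/2400
  … 100 more
Group by X:
  weight(X=0) = 4/15
  weight(X=1) = 2/15
Total weight = 4/15 + 2/15 = 2/5
P(X=0 | obs) = 4/15 / 2/5 = 2/3
P(X=1 | obs) = 2/15 / 2/5 = 1/3

P(X = 1 | obs) = 1/3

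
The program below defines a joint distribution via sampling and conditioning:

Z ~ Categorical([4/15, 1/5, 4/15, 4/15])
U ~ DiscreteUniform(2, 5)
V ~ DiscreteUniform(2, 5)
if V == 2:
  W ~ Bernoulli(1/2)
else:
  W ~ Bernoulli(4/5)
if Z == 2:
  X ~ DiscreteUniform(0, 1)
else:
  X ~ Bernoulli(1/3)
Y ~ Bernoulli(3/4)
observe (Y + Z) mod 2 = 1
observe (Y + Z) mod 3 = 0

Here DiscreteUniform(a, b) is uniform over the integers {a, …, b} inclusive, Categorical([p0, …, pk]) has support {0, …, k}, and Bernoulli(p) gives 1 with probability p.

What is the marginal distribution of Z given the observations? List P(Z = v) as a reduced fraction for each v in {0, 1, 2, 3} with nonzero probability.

P(Z=2) = 3/4, P(Z=3) = 1/4

Enumerate traces; 128 have nonzero weight after conditioning:
  (Z=2, U=2, V=2, W=0, X=0, Y=1) weight 1/320
  (Z=2, U=2, V=2, W=0, X=1, Y=1) weight 1/320
  (Z=2, U=2, V=2, W=1, X=0, Y=1) weight 1/320
  (Z=2, U=2, V=2, W=1, X=1, Y=1) weight 1/320
  (Z=2, U=2, V=3, W=0, X=0, Y=1) weight 1/800
  (Z=2, U=2, V=3, W=0, X=1, Y=1) weight 1/800
  (Z=2, U=2, V=3, W=1, X=0, Y=1) weight 1/200
  (Z=2, U=2, V=3, W=1, X=1, Y=1) weight 1/200
  (Z=3, U=2, V=2, W=0, X=0, Y=0) weight 1/720
  … 119 more
Group by Z:
  weight(Z=2) = 1/5
  weight(Z=3) = 1/15
Total weight = 1/5 + 1/15 = 4/15
P(Z=2 | obs) = 1/5 / 4/15 = 3/4
P(Z=3 | obs) = 1/15 / 4/15 = 1/4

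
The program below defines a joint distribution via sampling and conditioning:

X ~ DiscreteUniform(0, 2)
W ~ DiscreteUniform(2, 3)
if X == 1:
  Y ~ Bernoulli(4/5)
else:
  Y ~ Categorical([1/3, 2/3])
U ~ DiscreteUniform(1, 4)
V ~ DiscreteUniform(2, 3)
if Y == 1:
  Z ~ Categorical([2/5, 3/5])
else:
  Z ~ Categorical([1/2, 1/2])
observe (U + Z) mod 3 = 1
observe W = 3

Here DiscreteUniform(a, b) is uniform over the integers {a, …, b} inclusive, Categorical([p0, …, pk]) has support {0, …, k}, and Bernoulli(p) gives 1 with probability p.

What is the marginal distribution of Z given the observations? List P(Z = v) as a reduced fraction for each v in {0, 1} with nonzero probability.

Enumerate traces; 36 have nonzero weight after conditioning:
  (X=0, W=3, Y=0, U=1, V=2, Z=0) weight 1/288
  (X=0, W=3, Y=0, U=1, V=3, Z=0) weight 1/288
  (X=0, W=3, Y=0, U=3, V=2, Z=1) weight 1/288
  (X=0, W=3, Y=0, U=3, V=3, Z=1) weight 1/288
  (X=0, W=3, Y=0, U=4, V=2, Z=0) weight 1/288
  (X=0, W=3, Y=0, U=4, V=3, Z=0) weight 1/288
  (X=0, W=3, Y=1, U=1, V=2, Z=0) weight 1/180
  (X=0, W=3, Y=1, U=1, V=3, Z=0) weight 1/180
  … 28 more
Group by Z:
  weight(Z=0) = 193/1800
  weight(Z=1) = 257/3600
Total weight = 193/1800 + 257/3600 = 643/3600
P(Z=0 | obs) = 193/1800 / 643/3600 = 386/643
P(Z=1 | obs) = 257/3600 / 643/3600 = 257/643

P(Z=0) = 386/643, P(Z=1) = 257/643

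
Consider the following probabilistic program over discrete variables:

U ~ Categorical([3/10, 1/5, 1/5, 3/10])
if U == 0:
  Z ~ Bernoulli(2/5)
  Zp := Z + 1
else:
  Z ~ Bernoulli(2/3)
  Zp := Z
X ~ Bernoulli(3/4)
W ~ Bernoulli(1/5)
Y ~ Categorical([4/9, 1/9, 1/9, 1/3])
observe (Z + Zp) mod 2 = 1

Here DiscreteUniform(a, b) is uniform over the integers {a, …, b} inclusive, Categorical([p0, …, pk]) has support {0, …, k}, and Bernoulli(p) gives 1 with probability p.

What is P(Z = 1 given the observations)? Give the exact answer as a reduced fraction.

P(Z = 1 | obs) = 2/5

Enumerate traces; 32 have nonzero weight after conditioning:
  (U=0, Z=0, X=0, W=0, Y=0) weight 2/125
  (U=0, Z=0, X=0, W=0, Y=1) weight 1/250
  (U=0, Z=0, X=0, W=0, Y=2) weight 1/250
  (U=0, Z=0, X=0, W=0, Y=3) weight 3/250
  (U=0, Z=0, X=0, W=1, Y=0) weight 1/250
  (U=0, Z=0, X=0, W=1, Y=1) weight 1/1000
  (U=0, Z=0, X=0, W=1, Y=2) weight 1/1000
  (U=0, Z=0, X=0, W=1, Y=3) weight 3/1000
  (U=0, Z=1, X=0, W=0, Y=0) weight 4/375
  … 23 more
Group by Z:
  weight(Z=0) = 9/50
  weight(Z=1) = 3/25
Total weight = 9/50 + 3/25 = 3/10
P(Z=0 | obs) = 9/50 / 3/10 = 3/5
P(Z=1 | obs) = 3/25 / 3/10 = 2/5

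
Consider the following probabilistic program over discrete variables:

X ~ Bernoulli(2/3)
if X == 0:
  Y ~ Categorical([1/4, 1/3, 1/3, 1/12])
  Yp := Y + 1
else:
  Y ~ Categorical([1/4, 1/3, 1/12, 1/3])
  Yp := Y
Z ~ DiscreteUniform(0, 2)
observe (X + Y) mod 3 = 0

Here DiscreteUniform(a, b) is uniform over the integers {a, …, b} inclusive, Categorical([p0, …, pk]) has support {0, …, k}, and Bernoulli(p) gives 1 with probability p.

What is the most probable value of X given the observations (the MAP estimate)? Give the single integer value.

argmax_v P(X = v | obs) = 0

Enumerate traces; 9 have nonzero weight after conditioning:
  (X=0, Y=0, Z=0) weight 1/36
  (X=0, Y=0, Z=1) weight 1/36
  (X=0, Y=0, Z=2) weight 1/36
  (X=0, Y=3, Z=0) weight 1/108
  (X=0, Y=3, Z=1) weight 1/108
  (X=0, Y=3, Z=2) weight 1/108
  (X=1, Y=2, Z=0) weight 1/54
  (X=1, Y=2, Z=1) weight 1/54
  … 1 more
Group by X:
  weight(X=0) = 1/9
  weight(X=1) = 1/18
Total weight = 1/9 + 1/18 = 1/6
P(X=0 | obs) = 1/9 / 1/6 = 2/3
P(X=1 | obs) = 1/18 / 1/6 = 1/3
argmax = 0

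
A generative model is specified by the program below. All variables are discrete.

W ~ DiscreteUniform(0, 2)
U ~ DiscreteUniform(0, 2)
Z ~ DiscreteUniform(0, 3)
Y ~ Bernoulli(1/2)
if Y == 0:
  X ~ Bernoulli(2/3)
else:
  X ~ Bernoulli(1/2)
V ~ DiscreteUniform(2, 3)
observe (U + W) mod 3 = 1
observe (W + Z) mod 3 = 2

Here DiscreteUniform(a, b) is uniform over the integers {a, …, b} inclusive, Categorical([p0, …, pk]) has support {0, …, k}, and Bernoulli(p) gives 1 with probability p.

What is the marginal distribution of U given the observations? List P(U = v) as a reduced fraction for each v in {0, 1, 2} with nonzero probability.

P(U=0) = 1/4, P(U=1) = 1/4, P(U=2) = 1/2

Enumerate traces; 32 have nonzero weight after conditioning:
  (W=0, U=1, Z=2, Y=0, X=0, V=2) weight 1/432
  (W=0, U=1, Z=2, Y=0, X=0, V=3) weight 1/432
  (W=0, U=1, Z=2, Y=0, X=1, V=2) weight 1/216
  (W=0, U=1, Z=2, Y=0, X=1, V=3) weight 1/216
  (W=0, U=1, Z=2, Y=1, X=0, V=2) weight 1/288
  (W=0, U=1, Z=2, Y=1, X=0, V=3) weight 1/288
  (W=0, U=1, Z=2, Y=1, X=1, V=2) weight 1/288
  (W=0, U=1, Z=2, Y=1, X=1, V=3) weight 1/288
  (W=1, U=0, Z=1, Y=0, X=0, V=2) weight 1/432
  (W=2, U=2, Z=0, Y=0, X=0, V=2) weight 1/432
  … 22 more
Group by U:
  weight(U=0) = 1/36
  weight(U=1) = 1/36
  weight(U=2) = 1/18
Total weight = 1/36 + 1/36 + 1/18 = 1/9
P(U=0 | obs) = 1/36 / 1/9 = 1/4
P(U=1 | obs) = 1/36 / 1/9 = 1/4
P(U=2 | obs) = 1/18 / 1/9 = 1/2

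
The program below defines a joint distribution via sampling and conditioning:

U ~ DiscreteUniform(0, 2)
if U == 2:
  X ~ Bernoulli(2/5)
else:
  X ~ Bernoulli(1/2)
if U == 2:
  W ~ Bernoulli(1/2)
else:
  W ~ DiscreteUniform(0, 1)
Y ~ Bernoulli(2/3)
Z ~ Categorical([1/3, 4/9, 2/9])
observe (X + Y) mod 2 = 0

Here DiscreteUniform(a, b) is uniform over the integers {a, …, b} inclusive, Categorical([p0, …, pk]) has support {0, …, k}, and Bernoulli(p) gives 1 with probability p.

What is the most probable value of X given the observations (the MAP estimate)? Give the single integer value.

argmax_v P(X = v | obs) = 1

Enumerate traces; 36 have nonzero weight after conditioning:
  (U=0, X=0, W=0, Y=0, Z=0) weight 1/108
  (U=0, X=0, W=0, Y=0, Z=1) weight 1/81
  (U=0, X=0, W=0, Y=0, Z=2) weight 1/162
  (U=0, X=0, W=1, Y=0, Z=0) weight 1/108
  (U=0, X=0, W=1, Y=0, Z=1) weight 1/81
  (U=0, X=0, W=1, Y=0, Z=2) weight 1/162
  (U=0, X=1, W=0, Y=1, Z=0) weight 1/54
  (U=0, X=1, W=0, Y=1, Z=1) weight 2/81
  … 28 more
Group by X:
  weight(X=0) = 8/45
  weight(X=1) = 14/45
Total weight = 8/45 + 14/45 = 22/45
P(X=0 | obs) = 8/45 / 22/45 = 4/11
P(X=1 | obs) = 14/45 / 22/45 = 7/11
argmax = 1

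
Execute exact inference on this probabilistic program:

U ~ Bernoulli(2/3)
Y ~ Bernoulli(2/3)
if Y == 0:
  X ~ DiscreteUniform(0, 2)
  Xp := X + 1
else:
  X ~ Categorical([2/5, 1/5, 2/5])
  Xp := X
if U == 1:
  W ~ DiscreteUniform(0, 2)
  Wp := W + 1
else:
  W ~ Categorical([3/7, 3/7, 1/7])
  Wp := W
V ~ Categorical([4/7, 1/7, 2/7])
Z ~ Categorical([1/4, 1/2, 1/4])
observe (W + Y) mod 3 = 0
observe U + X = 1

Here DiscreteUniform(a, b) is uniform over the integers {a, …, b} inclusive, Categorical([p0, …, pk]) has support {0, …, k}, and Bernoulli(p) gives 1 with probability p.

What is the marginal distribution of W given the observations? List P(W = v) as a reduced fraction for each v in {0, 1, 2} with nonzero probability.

Enumerate traces; 36 have nonzero weight after conditioning:
  (U=0, Y=0, X=1, W=0, V=0, Z=0) weight 1/441
  (U=0, Y=0, X=1, W=0, V=0, Z=1) weight 2/441
  (U=0, Y=0, X=1, W=0, V=0, Z=2) weight 1/441
  (U=0, Y=0, X=1, W=0, V=1, Z=0) weight 1/1764
  (U=0, Y=0, X=1, W=0, V=1, Z=1) weight 1/882
  (U=0, Y=0, X=1, W=0, V=1, Z=2) weight 1/1764
  (U=0, Y=0, X=1, W=0, V=2, Z=0) weight 1/882
  (U=0, Y=0, X=1, W=0, V=2, Z=1) weight 1/441
  (U=0, Y=1, X=1, W=2, V=0, Z=0) weight 2/2205
  … 27 more
Group by W:
  weight(W=0) = 23/567
  weight(W=2) = 62/945
Total weight = 23/567 + 62/945 = 43/405
P(W=0 | obs) = 23/567 / 43/405 = 115/301
P(W=2 | obs) = 62/945 / 43/405 = 186/301

P(W=0) = 115/301, P(W=2) = 186/301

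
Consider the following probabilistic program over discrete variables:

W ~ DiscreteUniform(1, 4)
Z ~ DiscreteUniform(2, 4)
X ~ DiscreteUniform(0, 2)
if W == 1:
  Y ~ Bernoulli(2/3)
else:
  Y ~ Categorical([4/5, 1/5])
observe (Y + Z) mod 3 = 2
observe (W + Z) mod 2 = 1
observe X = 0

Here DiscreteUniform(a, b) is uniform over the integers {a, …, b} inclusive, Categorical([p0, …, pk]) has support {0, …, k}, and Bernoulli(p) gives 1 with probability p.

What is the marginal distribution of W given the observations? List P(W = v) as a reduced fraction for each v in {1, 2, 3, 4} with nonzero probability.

P(W=1) = 1/2, P(W=3) = 1/2

Enumerate traces; 4 have nonzero weight after conditioning:
  (W=1, Z=2, X=0, Y=0) weight 1/108
  (W=1, Z=4, X=0, Y=1) weight 1/54
  (W=3, Z=2, X=0, Y=0) weight 1/45
  (W=3, Z=4, X=0, Y=1) weight 1/180
Group by W:
  weight(W=1) = 1/36
  weight(W=3) = 1/36
Total weight = 1/36 + 1/36 = 1/18
P(W=1 | obs) = 1/36 / 1/18 = 1/2
P(W=3 | obs) = 1/36 / 1/18 = 1/2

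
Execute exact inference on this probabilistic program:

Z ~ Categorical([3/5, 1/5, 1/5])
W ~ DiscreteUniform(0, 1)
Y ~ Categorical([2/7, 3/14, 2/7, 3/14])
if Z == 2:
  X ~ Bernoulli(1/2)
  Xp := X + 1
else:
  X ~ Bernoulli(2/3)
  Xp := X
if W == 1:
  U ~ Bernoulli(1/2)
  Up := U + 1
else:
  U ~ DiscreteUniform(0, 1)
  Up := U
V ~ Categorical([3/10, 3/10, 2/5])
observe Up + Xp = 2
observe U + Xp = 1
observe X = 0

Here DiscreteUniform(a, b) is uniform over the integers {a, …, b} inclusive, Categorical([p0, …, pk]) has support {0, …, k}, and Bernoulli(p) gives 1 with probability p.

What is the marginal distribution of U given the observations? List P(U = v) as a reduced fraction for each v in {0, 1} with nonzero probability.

P(U=0) = 3/11, P(U=1) = 8/11

Enumerate traces; 36 have nonzero weight after conditioning:
  (Z=0, W=1, Y=0, X=0, U=1, V=0) weight 3/700
  (Z=0, W=1, Y=0, X=0, U=1, V=1) weight 3/700
  (Z=0, W=1, Y=0, X=0, U=1, V=2) weight 1/175
  (Z=0, W=1, Y=1, X=0, U=1, V=0) weight 9/2800
  (Z=0, W=1, Y=1, X=0, U=1, V=1) weight 9/2800
  (Z=0, W=1, Y=1, X=0, U=1, V=2) weight 3/700
  (Z=0, W=1, Y=2, X=0, U=1, V=0) weight 3/700
  (Z=0, W=1, Y=2, X=0, U=1, V=1) weight 3/700
  (Z=2, W=1, Y=0, X=0, U=0, V=0) weight 3/1400
  … 27 more
Group by U:
  weight(U=0) = 1/40
  weight(U=1) = 1/15
Total weight = 1/40 + 1/15 = 11/120
P(U=0 | obs) = 1/40 / 11/120 = 3/11
P(U=1 | obs) = 1/15 / 11/120 = 8/11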